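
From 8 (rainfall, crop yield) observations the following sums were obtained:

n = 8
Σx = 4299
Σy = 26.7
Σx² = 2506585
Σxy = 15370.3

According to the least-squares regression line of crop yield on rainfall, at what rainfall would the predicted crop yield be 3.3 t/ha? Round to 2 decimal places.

Sxx = Σx² − (Σx)²/n = 2506585 − 2310175.125 = 196409.875
Sxy = Σxy − (Σx)(Σy)/n = 15370.3 − 14347.9125 = 1022.3875
b = Sxy/Sxx = 1022.3875/196409.875 = 0.005205
a = ȳ − b·x̄ = 3.3375 − 0.005205·537.375 = 0.540260
Set a + b·x = 3.3: x = (3.3 − 0.540260) / 0.005205 = 530.170911

530.17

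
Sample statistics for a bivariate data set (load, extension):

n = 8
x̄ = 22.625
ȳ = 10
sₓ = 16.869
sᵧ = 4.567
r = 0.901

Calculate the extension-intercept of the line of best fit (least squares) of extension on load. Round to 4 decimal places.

b = r · sᵧ/sₓ = 0.901 · 4.567/16.869 = 0.243931
a = ȳ − b·x̄ = 10 − 0.243931·22.625 = 4.481068

4.4811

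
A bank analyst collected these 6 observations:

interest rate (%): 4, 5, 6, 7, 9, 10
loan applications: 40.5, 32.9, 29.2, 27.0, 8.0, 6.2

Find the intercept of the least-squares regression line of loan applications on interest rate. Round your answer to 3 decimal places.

64.186

n = 6, Σx = 41, Σy = 143.8, Σxy = 824.7, Σx² = 307
Sxx = Σx² − (Σx)²/n = 307 − 280.166667 = 26.833333
Sxy = Σxy − (Σx)(Σy)/n = 824.7 − 982.633333 = -157.933333
b = Sxy/Sxx = -157.933333/26.833333 = -5.885714
a = ȳ − b·x̄ = 23.966667 − (-5.885714)·6.833333 = 64.185714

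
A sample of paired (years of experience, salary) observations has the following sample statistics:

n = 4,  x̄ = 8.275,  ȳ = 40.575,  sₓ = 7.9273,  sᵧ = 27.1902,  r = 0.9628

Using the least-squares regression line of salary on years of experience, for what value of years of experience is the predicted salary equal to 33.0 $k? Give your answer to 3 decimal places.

5.981

b = r · sᵧ/sₓ = 0.9628 · 27.1902/7.9273 = 3.302351
a = ȳ − b·x̄ = 40.575 − 3.302351·8.275 = 13.248048
Set a + b·x = 33.0: x = (33.0 − 13.248048) / 3.302351 = 5.981179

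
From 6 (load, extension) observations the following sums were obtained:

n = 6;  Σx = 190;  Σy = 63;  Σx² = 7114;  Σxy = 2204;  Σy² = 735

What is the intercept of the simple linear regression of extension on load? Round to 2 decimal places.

4.47

Sxx = Σx² − (Σx)²/n = 7114 − 6016.666667 = 1097.333333
Sxy = Σxy − (Σx)(Σy)/n = 2204 − 1995 = 209
b = Sxy/Sxx = 209/1097.333333 = 0.190462
a = ȳ − b·x̄ = 10.5 − 0.190462·31.666667 = 4.468712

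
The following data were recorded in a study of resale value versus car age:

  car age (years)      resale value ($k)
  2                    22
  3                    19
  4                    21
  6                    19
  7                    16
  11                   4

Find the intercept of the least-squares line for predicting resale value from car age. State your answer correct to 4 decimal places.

27.1651

n = 6, Σx = 33, Σy = 101, Σxy = 455, Σx² = 235
Sxx = Σx² − (Σx)²/n = 235 − 181.5 = 53.5
Sxy = Σxy − (Σx)(Σy)/n = 455 − 555.5 = -100.5
b = Sxy/Sxx = -100.5/53.5 = -1.878505
a = ȳ − b·x̄ = 16.833333 − (-1.878505)·5.5 = 27.165109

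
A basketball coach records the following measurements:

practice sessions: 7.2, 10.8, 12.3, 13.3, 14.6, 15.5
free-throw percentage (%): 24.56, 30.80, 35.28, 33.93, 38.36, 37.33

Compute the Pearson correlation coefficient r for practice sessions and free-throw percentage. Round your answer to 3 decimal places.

n = 6, Σx = 73.7, Σy = 200.26, Σxy = 2533.356, Σx² = 950.07, Σy² = 6812.7754
Sxx = Σx² − (Σx)²/n = 950.07 − 905.281667 = 44.788333
Sxy = Σxy − (Σx)(Σy)/n = 2533.356 − 2459.860333 = 73.495667
Syy = Σy² − (Σy)²/n = 6812.7754 − 6684.011267 = 128.764133
r = Sxy/√(Sxx·Syy) = 73.495667/√(5767.130925) = 73.495667/75.941628 = 0.967792

0.968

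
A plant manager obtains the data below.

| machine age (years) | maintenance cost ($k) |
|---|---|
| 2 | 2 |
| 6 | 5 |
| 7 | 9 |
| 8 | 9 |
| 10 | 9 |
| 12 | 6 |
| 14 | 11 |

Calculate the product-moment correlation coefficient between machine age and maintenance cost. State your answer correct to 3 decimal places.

0.744

n = 7, Σx = 59, Σy = 51, Σxy = 485, Σx² = 593, Σy² = 429
Sxx = Σx² − (Σx)²/n = 593 − 497.285714 = 95.714286
Sxy = Σxy − (Σx)(Σy)/n = 485 − 429.857143 = 55.142857
Syy = Σy² − (Σy)²/n = 429 − 371.571429 = 57.428571
r = Sxy/√(Sxx·Syy) = 55.142857/√(5496.734694) = 55.142857/74.139967 = 0.743767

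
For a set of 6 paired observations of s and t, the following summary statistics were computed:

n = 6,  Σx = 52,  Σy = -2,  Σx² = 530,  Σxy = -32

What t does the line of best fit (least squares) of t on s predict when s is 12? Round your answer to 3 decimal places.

Sxx = Σx² − (Σx)²/n = 530 − 450.666667 = 79.333333
Sxy = Σxy − (Σx)(Σy)/n = -32 − (-17.333333) = -14.666667
b = Sxy/Sxx = -14.666667/79.333333 = -0.184874
a = ȳ − b·x̄ = -0.333333 − (-0.184874)·8.666667 = 1.268908
ŷ(12) = a + b·12 = 1.268908 + (-0.184874)·12 = -0.949580

-0.950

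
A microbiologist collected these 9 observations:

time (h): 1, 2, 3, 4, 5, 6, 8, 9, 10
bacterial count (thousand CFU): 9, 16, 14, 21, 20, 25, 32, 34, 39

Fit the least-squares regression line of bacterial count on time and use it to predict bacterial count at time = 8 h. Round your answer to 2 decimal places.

31.63

n = 9, Σx = 48, Σy = 210, Σxy = 1369, Σx² = 336
Sxx = Σx² − (Σx)²/n = 336 − 256 = 80
Sxy = Σxy − (Σx)(Σy)/n = 1369 − 1120 = 249
b = Sxy/Sxx = 249/80 = 3.1125
a = ȳ − b·x̄ = 23.333333 − 3.1125·5.333333 = 6.733333
ŷ(8) = a + b·8 = 6.733333 + 3.1125·8 = 31.633333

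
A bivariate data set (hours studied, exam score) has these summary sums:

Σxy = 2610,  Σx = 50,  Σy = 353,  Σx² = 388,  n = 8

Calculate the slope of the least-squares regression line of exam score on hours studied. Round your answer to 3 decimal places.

Sxx = Σx² − (Σx)²/n = 388 − 312.5 = 75.5
Sxy = Σxy − (Σx)(Σy)/n = 2610 − 2206.25 = 403.75
b = Sxy/Sxx = 403.75/75.5 = 5.347682

5.348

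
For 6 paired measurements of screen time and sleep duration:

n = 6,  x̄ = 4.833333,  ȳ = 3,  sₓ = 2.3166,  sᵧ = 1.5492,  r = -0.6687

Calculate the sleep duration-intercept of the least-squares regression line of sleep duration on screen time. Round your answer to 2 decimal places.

b = r · sᵧ/sₓ = -0.6687 · 1.5492/2.3166 = -0.447186
a = ȳ − b·x̄ = 3 − (-0.447186)·4.833333 = 5.161397

5.16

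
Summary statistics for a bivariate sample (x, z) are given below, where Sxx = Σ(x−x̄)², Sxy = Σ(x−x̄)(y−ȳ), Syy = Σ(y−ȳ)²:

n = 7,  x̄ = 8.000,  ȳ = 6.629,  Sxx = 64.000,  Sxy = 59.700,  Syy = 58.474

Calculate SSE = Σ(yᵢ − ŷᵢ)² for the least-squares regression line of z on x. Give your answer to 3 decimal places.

2.785

b = Sxy/Sxx = 59.7/64 = 0.932813
SSE = Syy − b·Sxy = 58.474 − 0.932813·59.7 = 2.785094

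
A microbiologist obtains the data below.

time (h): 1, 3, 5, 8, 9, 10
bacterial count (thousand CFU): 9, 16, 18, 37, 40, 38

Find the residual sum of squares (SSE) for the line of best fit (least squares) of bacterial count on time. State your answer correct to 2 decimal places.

50.44

n = 6, Σx = 36, Σy = 158, Σxy = 1183, Σx² = 280, Σy² = 5074
Sxx = Σx² − (Σx)²/n = 280 − 216 = 64
Sxy = Σxy − (Σx)(Σy)/n = 1183 − 948 = 235
Syy = Σy² − (Σy)²/n = 5074 − 4160.666667 = 913.333333
b = Sxy/Sxx = 235/64 = 3.671875
SSE = Syy − b·Sxy = 913.333333 − 3.671875·235 = 50.442708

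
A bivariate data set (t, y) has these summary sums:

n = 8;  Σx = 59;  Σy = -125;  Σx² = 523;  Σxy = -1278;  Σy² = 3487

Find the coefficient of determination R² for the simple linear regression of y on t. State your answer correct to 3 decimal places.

0.941

Sxx = Σx² − (Σx)²/n = 523 − 435.125 = 87.875
Sxy = Σxy − (Σx)(Σy)/n = -1278 − (-921.875) = -356.125
Syy = Σy² − (Σy)²/n = 3487 − 1953.125 = 1533.875
R² = Sxy²/(Sxx·Syy) = (-356.125)²/(87.875·1533.875) = 0.940913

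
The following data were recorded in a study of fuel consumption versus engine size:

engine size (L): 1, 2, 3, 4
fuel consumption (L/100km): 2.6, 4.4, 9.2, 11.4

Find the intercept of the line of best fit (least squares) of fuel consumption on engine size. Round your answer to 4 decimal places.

-0.9000

n = 4, Σx = 10, Σy = 27.6, Σxy = 84.6, Σx² = 30
Sxx = Σx² − (Σx)²/n = 30 − 25 = 5
Sxy = Σxy − (Σx)(Σy)/n = 84.6 − 69 = 15.6
b = Sxy/Sxx = 15.6/5 = 3.12
a = ȳ − b·x̄ = 6.9 − 3.12·2.5 = -0.9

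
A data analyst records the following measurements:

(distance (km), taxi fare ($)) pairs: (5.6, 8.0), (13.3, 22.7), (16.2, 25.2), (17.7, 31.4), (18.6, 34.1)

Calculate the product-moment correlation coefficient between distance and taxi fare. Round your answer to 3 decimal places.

n = 5, Σx = 71.4, Σy = 121.4, Σxy = 1944.99, Σx² = 1129.94, Σy² = 3363.1
Sxx = Σx² − (Σx)²/n = 1129.94 − 1019.592 = 110.348
Sxy = Σxy − (Σx)(Σy)/n = 1944.99 − 1733.592 = 211.398
Syy = Σy² − (Σy)²/n = 3363.1 − 2947.592 = 415.508
r = Sxy/√(Sxx·Syy) = 211.398/√(45850.476784) = 211.398/214.127244 = 0.987254

0.987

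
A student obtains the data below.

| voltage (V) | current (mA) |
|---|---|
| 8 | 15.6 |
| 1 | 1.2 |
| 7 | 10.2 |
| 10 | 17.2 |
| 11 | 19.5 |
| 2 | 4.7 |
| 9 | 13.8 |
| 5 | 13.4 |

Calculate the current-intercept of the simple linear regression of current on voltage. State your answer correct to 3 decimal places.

1.283

n = 8, Σx = 53, Σy = 95.6, Σxy = 784.5, Σx² = 445
Sxx = Σx² − (Σx)²/n = 445 − 351.125 = 93.875
Sxy = Σxy − (Σx)(Σy)/n = 784.5 − 633.35 = 151.15
b = Sxy/Sxx = 151.15/93.875 = 1.610120
a = ȳ − b·x̄ = 11.95 − 1.610120·6.625 = 1.282956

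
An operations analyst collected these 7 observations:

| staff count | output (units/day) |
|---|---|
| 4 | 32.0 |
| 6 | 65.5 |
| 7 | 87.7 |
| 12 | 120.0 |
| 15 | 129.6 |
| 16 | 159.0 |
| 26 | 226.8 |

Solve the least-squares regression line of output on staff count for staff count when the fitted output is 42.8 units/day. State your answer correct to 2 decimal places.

3.35

n = 7, Σx = 86, Σy = 820.6, Σxy = 12959.7, Σx² = 1402
Sxx = Σx² − (Σx)²/n = 1402 − 1056.571429 = 345.428571
Sxy = Σxy − (Σx)(Σy)/n = 12959.7 − 10081.657143 = 2878.042857
b = Sxy/Sxx = 2878.042857/345.428571 = 8.331803
a = ȳ − b·x̄ = 117.228571 − 8.331803·12.285714 = 14.866419
Set a + b·x = 42.8: x = (42.8 − 14.866419) / 8.331803 = 3.352645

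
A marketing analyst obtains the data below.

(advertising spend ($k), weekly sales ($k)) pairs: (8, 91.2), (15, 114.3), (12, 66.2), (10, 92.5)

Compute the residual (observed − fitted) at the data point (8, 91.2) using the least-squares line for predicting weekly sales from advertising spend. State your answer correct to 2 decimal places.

8.20

n = 4, Σx = 45, Σy = 364.2, Σxy = 4163.5, Σx² = 533
Sxx = Σx² − (Σx)²/n = 533 − 506.25 = 26.75
Sxy = Σxy − (Σx)(Σy)/n = 4163.5 − 4097.25 = 66.25
b = Sxy/Sxx = 66.25/26.75 = 2.476636
a = ȳ − b·x̄ = 91.05 − 2.476636·11.25 = 63.187850
ŷ(8) = 63.187850 + 2.476636·8 = 83.000935
residual = y − ŷ = 91.2 − 83.000935 = 8.199065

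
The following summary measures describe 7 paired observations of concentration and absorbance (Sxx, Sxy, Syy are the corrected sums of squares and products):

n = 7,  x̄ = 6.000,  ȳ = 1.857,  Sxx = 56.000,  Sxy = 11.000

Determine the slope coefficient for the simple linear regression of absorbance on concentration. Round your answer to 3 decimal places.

b = Sxy/Sxx = 11/56 = 0.196429

0.196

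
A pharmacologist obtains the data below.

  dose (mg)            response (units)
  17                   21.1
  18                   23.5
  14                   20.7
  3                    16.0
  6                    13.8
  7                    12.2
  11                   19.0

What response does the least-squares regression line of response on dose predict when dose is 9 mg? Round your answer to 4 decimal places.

16.8713

n = 7, Σx = 76, Σy = 126.3, Σxy = 1496.7, Σx² = 1024
Sxx = Σx² − (Σx)²/n = 1024 − 825.142857 = 198.857143
Sxy = Σxy − (Σx)(Σy)/n = 1496.7 − 1371.257143 = 125.442857
b = Sxy/Sxx = 125.442857/198.857143 = 0.630819
a = ȳ − b·x̄ = 18.042857 − 0.630819·10.857143 = 11.193966
ŷ(9) = a + b·9 = 11.193966 + 0.630819·9 = 16.871336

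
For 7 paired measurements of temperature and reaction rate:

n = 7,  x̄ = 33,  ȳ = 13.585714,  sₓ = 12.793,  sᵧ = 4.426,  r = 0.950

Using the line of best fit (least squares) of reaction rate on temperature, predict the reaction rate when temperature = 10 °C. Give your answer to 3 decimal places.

b = r · sᵧ/sₓ = 0.95 · 4.426/12.793 = 0.328672
a = ȳ − b·x̄ = 13.585714 − 0.328672·33 = 2.739540
ŷ(10) = a + b·10 = 2.739540 + 0.328672·10 = 6.026260

6.026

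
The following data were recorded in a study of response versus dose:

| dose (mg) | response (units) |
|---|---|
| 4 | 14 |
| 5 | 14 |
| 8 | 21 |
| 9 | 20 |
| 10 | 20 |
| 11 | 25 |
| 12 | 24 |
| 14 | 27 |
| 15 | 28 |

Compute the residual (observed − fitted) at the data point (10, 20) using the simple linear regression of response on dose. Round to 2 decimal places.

n = 9, Σx = 88, Σy = 193, Σxy = 2035, Σx² = 972
Sxx = Σx² − (Σx)²/n = 972 − 860.444444 = 111.555556
Sxy = Σxy − (Σx)(Σy)/n = 2035 − 1887.111111 = 147.888889
b = Sxy/Sxx = 147.888889/111.555556 = 1.325697
a = ȳ − b·x̄ = 21.444444 − 1.325697·9.777778 = 8.482072
ŷ(10) = 8.482072 + 1.325697·10 = 21.739044
residual = y − ŷ = 20 − 21.739044 = -1.739044

-1.74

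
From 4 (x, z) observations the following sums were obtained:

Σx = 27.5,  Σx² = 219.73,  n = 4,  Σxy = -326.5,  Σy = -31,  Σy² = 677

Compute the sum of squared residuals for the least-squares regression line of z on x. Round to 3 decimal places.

Sxx = Σx² − (Σx)²/n = 219.73 − 189.0625 = 30.6675
Sxy = Σxy − (Σx)(Σy)/n = -326.5 − (-213.125) = -113.375
Syy = Σy² − (Σy)²/n = 677 − 240.25 = 436.75
b = Sxy/Sxx = -113.375/30.6675 = -3.696910
SSE = Syy − b·Sxy = 436.75 − (-3.696910)·(-113.375) = 17.612782

17.613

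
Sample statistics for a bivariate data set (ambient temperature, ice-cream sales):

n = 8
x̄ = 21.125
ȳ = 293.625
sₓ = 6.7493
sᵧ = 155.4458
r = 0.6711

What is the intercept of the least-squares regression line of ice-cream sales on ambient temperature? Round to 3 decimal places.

b = r · sᵧ/sₓ = 0.6711 · 155.4458/6.7493 = 15.456370
a = ȳ − b·x̄ = 293.625 − 15.456370·21.125 = -32.890811

-32.891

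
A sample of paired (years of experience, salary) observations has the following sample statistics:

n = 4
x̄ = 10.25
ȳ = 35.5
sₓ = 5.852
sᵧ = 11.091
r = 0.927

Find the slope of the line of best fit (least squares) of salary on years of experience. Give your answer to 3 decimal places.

b = r · sᵧ/sₓ = 0.927 · 11.091/5.852 = 1.756896

1.757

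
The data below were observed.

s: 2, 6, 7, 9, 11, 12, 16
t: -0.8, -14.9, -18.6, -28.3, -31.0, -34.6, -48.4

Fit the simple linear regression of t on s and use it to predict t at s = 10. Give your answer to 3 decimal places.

n = 7, Σx = 63, Σy = -176.6, Σxy = -2006.5, Σx² = 691
Sxx = Σx² − (Σx)²/n = 691 − 567 = 124
Sxy = Σxy − (Σx)(Σy)/n = -2006.5 − (-1589.4) = -417.1
b = Sxy/Sxx = -417.1/124 = -3.363710
a = ȳ − b·x̄ = -25.228571 − (-3.363710)·9 = 5.044816
ŷ(10) = a + b·10 = 5.044816 + (-3.363710)·10 = -28.592281

-28.592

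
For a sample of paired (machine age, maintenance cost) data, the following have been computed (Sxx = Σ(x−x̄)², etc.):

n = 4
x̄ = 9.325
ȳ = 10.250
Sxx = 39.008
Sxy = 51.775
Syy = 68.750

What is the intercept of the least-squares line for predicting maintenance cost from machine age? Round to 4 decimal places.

-2.1270

b = Sxy/Sxx = 51.775/39.008 = 1.327292
a = ȳ − b·x̄ = 10.25 − 1.327292·9.325 = -2.126996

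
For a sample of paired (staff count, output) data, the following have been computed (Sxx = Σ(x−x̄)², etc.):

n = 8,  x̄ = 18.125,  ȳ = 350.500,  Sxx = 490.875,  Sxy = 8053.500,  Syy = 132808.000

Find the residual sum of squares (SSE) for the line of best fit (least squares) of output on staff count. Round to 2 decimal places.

b = Sxy/Sxx = 8053.5/490.875 = 16.406417
SSE = Syy − b·Sxy = 132808 − 16.406417·8053.5 = 678.919786

678.92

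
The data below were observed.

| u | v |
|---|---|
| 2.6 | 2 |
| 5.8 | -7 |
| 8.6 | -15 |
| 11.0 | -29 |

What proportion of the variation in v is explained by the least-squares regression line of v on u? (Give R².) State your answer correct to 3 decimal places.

n = 4, Σx = 28, Σy = -49, Σxy = -483.4, Σx² = 235.36, Σy² = 1119
Sxx = Σx² − (Σx)²/n = 235.36 − 196 = 39.36
Sxy = Σxy − (Σx)(Σy)/n = -483.4 − (-343) = -140.4
Syy = Σy² − (Σy)²/n = 1119 − 600.25 = 518.75
R² = Sxy²/(Sxx·Syy) = (-140.4)²/(39.36·518.75) = 0.965431

0.965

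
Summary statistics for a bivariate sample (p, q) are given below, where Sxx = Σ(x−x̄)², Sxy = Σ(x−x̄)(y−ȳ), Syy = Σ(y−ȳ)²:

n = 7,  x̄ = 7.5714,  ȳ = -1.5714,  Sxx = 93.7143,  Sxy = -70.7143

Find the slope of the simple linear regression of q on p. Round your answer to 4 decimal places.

-0.7546

b = Sxy/Sxx = -70.7143/93.7143 = -0.754573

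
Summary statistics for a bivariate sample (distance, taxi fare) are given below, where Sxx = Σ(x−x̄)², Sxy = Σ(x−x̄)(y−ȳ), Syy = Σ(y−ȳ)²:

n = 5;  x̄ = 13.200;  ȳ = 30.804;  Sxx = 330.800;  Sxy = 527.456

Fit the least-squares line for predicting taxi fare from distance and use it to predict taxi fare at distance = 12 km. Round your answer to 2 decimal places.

b = Sxy/Sxx = 527.456/330.8 = 1.594486
a = ȳ − b·x̄ = 30.804 − 1.594486·13.2 = 9.756784
ŷ(12) = a + b·12 = 9.756784 + 1.594486·12 = 28.890617

28.89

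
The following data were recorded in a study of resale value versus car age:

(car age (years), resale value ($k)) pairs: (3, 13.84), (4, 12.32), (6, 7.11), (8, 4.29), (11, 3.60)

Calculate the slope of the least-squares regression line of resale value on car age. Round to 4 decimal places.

n = 5, Σx = 32, Σy = 41.16, Σxy = 207.38, Σx² = 246
Sxx = Σx² − (Σx)²/n = 246 − 204.8 = 41.2
Sxy = Σxy − (Σx)(Σy)/n = 207.38 − 263.424 = -56.044
b = Sxy/Sxx = -56.044/41.2 = -1.360291

-1.3603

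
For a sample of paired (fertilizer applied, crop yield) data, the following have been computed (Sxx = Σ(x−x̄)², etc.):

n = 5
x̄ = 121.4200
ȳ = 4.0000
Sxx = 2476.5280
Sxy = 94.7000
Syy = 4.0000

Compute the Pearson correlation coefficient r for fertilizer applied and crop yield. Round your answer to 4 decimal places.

0.9515

r = Sxy/√(Sxx·Syy) = 94.7/√(9906.112) = 94.7/99.529453 = 0.951477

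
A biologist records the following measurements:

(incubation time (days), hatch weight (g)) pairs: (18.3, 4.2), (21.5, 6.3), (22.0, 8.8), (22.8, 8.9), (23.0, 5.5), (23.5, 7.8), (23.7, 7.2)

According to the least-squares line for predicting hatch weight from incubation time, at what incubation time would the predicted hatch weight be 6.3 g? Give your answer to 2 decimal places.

n = 7, Σx = 154.8, Σy = 48.7, Σxy = 1089.27, Σx² = 3443.92
Sxx = Σx² − (Σx)²/n = 3443.92 − 3423.291429 = 20.628571
Sxy = Σxy − (Σx)(Σy)/n = 1089.27 − 1076.965714 = 12.304286
b = Sxy/Sxx = 12.304286/20.628571 = 0.596468
a = ȳ − b·x̄ = 6.957143 − 0.596468·22.114286 = -6.233324
Set a + b·x = 6.3: x = (6.3 − (-6.233324)) / 0.596468 = 21.012562

21.01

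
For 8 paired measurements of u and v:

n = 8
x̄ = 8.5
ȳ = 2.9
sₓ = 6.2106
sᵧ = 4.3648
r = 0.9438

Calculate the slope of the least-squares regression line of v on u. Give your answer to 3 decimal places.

b = r · sᵧ/sₓ = 0.9438 · 4.3648/6.2106 = 0.663301

0.663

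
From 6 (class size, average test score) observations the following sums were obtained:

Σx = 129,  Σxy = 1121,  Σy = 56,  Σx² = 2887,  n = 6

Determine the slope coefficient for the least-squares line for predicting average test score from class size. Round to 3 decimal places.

-0.731

Sxx = Σx² − (Σx)²/n = 2887 − 2773.5 = 113.5
Sxy = Σxy − (Σx)(Σy)/n = 1121 − 1204 = -83
b = Sxy/Sxx = -83/113.5 = -0.731278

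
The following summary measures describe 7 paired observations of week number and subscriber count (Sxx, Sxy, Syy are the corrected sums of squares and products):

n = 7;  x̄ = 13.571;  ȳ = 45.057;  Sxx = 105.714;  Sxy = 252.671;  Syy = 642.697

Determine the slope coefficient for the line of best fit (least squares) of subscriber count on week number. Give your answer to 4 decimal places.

b = Sxy/Sxx = 252.671/105.714 = 2.390138

2.3901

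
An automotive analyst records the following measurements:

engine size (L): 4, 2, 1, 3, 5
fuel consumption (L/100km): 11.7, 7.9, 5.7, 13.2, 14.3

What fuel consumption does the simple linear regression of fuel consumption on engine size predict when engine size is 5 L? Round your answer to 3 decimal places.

14.760

n = 5, Σx = 15, Σy = 52.8, Σxy = 179.4, Σx² = 55
Sxx = Σx² − (Σx)²/n = 55 − 45 = 10
Sxy = Σxy − (Σx)(Σy)/n = 179.4 − 158.4 = 21
b = Sxy/Sxx = 21/10 = 2.1
a = ȳ − b·x̄ = 10.56 − 2.1·3 = 4.26
ŷ(5) = a + b·5 = 4.26 + 2.1·5 = 14.76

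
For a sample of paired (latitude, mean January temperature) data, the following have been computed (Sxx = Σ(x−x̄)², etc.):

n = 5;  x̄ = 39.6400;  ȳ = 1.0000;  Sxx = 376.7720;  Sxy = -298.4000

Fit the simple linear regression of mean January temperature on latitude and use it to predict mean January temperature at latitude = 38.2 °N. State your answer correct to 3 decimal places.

b = Sxy/Sxx = -298.4/376.772 = -0.791991
a = ȳ − b·x̄ = 1 − (-0.791991)·39.64 = 32.394520
ŷ(38.2) = a + b·38.2 = 32.394520 + (-0.791991)·38.2 = 2.140467

2.140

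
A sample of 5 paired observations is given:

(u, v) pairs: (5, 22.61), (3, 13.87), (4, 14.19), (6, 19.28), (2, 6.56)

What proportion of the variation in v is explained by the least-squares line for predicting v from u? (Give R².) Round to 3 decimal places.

0.784

n = 5, Σx = 20, Σy = 76.51, Σxy = 340.22, Σx² = 90, Σy² = 1319.6971
Sxx = Σx² − (Σx)²/n = 90 − 80 = 10
Sxy = Σxy − (Σx)(Σy)/n = 340.22 − 306.04 = 34.18
Syy = Σy² − (Σy)²/n = 1319.6971 − 1170.75602 = 148.94108
R² = Sxy²/(Sxx·Syy) = (34.18)²/(10·148.94108) = 0.784386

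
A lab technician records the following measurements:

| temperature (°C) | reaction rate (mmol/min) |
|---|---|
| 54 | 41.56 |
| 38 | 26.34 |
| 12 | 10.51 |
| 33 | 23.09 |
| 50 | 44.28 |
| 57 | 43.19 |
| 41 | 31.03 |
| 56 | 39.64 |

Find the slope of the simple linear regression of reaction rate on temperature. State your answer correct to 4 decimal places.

n = 8, Σx = 341, Σy = 259.64, Σxy = 12301.15, Σx² = 16159
Sxx = Σx² − (Σx)²/n = 16159 − 14535.125 = 1623.875
Sxy = Σxy − (Σx)(Σy)/n = 12301.15 − 11067.155 = 1233.995
b = Sxy/Sxx = 1233.995/1623.875 = 0.759908

0.7599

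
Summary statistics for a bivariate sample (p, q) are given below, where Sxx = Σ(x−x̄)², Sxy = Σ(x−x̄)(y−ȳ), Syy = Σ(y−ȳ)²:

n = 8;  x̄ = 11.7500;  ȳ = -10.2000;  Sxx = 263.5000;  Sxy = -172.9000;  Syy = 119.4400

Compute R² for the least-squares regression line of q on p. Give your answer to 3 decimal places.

0.950

R² = Sxy²/(Sxx·Syy) = (-172.9)²/(263.5·119.44) = 0.949860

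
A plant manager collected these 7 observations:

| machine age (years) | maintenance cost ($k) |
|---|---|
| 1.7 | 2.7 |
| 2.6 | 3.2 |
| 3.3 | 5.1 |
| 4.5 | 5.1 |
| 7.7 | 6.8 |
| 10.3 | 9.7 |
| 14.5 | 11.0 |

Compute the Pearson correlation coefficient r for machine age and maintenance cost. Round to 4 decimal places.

n = 7, Σx = 44.6, Σy = 43.6, Σxy = 364.46, Σx² = 416.42, Σy² = 330.88
Sxx = Σx² − (Σx)²/n = 416.42 − 284.165714 = 132.254286
Sxy = Σxy − (Σx)(Σy)/n = 364.46 − 277.794286 = 86.665714
Syy = Σy² − (Σy)²/n = 330.88 − 271.565714 = 59.314286
r = Sxy/√(Sxx·Syy) = 86.665714/√(7844.568490) = 86.665714/88.569569 = 0.978504

0.9785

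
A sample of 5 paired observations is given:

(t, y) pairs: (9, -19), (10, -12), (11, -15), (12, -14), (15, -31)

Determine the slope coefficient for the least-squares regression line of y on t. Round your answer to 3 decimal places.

n = 5, Σx = 57, Σy = -91, Σxy = -1089, Σx² = 671
Sxx = Σx² − (Σx)²/n = 671 − 649.8 = 21.2
Sxy = Σxy − (Σx)(Σy)/n = -1089 − (-1037.4) = -51.6
b = Sxy/Sxx = -51.6/21.2 = -2.433962

-2.434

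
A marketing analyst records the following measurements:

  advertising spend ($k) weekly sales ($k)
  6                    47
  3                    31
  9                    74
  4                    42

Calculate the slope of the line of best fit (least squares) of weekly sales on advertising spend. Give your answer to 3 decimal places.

6.762

n = 4, Σx = 22, Σy = 194, Σxy = 1209, Σx² = 142
Sxx = Σx² − (Σx)²/n = 142 − 121 = 21
Sxy = Σxy − (Σx)(Σy)/n = 1209 − 1067 = 142
b = Sxy/Sxx = 142/21 = 6.761905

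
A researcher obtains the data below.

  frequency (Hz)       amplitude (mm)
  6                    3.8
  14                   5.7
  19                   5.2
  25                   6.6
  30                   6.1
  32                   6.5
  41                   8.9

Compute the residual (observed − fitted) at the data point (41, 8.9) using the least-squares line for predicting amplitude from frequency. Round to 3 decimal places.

0.717

n = 7, Σx = 167, Σy = 42.8, Σxy = 1122.3, Σx² = 4823
Sxx = Σx² − (Σx)²/n = 4823 − 3984.142857 = 838.857143
Sxy = Σxy − (Σx)(Σy)/n = 1122.3 − 1021.085714 = 101.214286
b = Sxy/Sxx = 101.214286/838.857143 = 0.120657
a = ȳ − b·x̄ = 6.114286 − 0.120657·23.857143 = 3.235746
ŷ(41) = 3.235746 + 0.120657·41 = 8.182698
residual = y − ŷ = 8.9 − 8.182698 = 0.717302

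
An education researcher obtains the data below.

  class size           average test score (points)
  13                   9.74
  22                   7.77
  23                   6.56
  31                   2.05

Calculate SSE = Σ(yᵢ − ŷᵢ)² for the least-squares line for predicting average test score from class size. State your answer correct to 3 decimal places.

n = 4, Σx = 89, Σy = 26.12, Σxy = 511.99, Σx² = 2143, Σy² = 202.4766
Sxx = Σx² − (Σx)²/n = 2143 − 1980.25 = 162.75
Sxy = Σxy − (Σx)(Σy)/n = 511.99 − 581.17 = -69.18
Syy = Σy² − (Σy)²/n = 202.4766 − 170.5636 = 31.913
b = Sxy/Sxx = -69.18/162.75 = -0.425069
SSE = Syy − b·Sxy = 31.913 − (-0.425069)·(-69.18) = 2.506718

2.507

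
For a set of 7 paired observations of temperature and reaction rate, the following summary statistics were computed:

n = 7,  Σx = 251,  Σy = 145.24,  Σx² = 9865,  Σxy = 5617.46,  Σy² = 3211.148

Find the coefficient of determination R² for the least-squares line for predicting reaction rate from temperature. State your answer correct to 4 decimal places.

0.9814

Sxx = Σx² − (Σx)²/n = 9865 − 9000.142857 = 864.857143
Sxy = Σxy − (Σx)(Σy)/n = 5617.46 − 5207.891429 = 409.568571
Syy = Σy² − (Σy)²/n = 3211.148 − 3013.522514 = 197.625486
R² = Sxy²/(Sxx·Syy) = (409.568571)²/(864.857143·197.625486) = 0.981445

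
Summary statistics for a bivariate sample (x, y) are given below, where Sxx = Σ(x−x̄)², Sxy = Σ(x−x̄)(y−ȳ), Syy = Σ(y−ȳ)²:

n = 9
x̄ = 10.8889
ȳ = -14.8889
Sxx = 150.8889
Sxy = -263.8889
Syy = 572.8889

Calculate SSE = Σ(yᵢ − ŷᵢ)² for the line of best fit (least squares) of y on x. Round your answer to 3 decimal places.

111.375

b = Sxy/Sxx = -263.8889/150.8889 = -1.748895
SSE = Syy − b·Sxy = 572.8889 − (-1.748895)·(-263.8889) = 111.374822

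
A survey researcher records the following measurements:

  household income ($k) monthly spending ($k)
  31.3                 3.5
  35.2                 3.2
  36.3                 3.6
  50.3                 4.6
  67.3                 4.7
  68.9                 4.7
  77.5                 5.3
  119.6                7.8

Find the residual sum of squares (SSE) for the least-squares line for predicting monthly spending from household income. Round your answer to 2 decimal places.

n = 8, Σx = 486.4, Σy = 37.4, Σxy = 2568.02, Σx² = 35653.42, Σy² = 189.72
Sxx = Σx² − (Σx)²/n = 35653.42 − 29573.12 = 6080.3
Sxy = Σxy − (Σx)(Σy)/n = 2568.02 − 2273.92 = 294.1
Syy = Σy² − (Σy)²/n = 189.72 − 174.845 = 14.875
b = Sxy/Sxx = 294.1/6080.3 = 0.048369
SSE = Syy − b·Sxy = 14.875 − 0.048369·294.1 = 0.649582

0.65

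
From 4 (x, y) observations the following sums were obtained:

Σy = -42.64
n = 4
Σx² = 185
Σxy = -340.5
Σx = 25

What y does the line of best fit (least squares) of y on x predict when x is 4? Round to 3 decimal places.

Sxx = Σx² − (Σx)²/n = 185 − 156.25 = 28.75
Sxy = Σxy − (Σx)(Σy)/n = -340.5 − (-266.5) = -74
b = Sxy/Sxx = -74/28.75 = -2.573913
a = ȳ − b·x̄ = -10.66 − (-2.573913)·6.25 = 5.426957
ŷ(4) = a + b·4 = 5.426957 + (-2.573913)·4 = -4.868696

-4.869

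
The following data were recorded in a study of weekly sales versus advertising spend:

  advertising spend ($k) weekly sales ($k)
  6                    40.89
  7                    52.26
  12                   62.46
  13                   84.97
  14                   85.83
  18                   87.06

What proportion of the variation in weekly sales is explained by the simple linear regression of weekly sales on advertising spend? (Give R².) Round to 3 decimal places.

n = 6, Σx = 70, Σy = 413.47, Σxy = 5233.99, Σx² = 918, Σy² = 30470.4847
Sxx = Σx² − (Σx)²/n = 918 − 816.666667 = 101.333333
Sxy = Σxy − (Σx)(Σy)/n = 5233.99 − 4823.816667 = 410.173333
Syy = Σy² − (Σy)²/n = 30470.4847 − 28492.906817 = 1977.577883
R² = Sxy²/(Sxx·Syy) = (410.173333)²/(101.333333·1977.577883) = 0.839555

0.840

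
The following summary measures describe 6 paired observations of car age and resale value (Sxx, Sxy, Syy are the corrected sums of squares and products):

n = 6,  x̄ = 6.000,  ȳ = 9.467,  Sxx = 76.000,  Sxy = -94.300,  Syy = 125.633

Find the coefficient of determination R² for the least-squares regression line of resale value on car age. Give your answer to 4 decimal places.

0.9313

R² = Sxy²/(Sxx·Syy) = (-94.3)²/(76·125.633) = 0.931335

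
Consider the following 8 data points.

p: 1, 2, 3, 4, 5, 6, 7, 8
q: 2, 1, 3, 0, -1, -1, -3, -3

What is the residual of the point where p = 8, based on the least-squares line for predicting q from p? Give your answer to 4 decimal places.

n = 8, Σx = 36, Σy = -2, Σxy = -43, Σx² = 204
Sxx = Σx² − (Σx)²/n = 204 − 162 = 42
Sxy = Σxy − (Σx)(Σy)/n = -43 − (-9) = -34
b = Sxy/Sxx = -34/42 = -0.809524
a = ȳ − b·x̄ = -0.25 − (-0.809524)·4.5 = 3.392857
ŷ(8) = 3.392857 + (-0.809524)·8 = -3.083333
residual = y − ŷ = -3 − (-3.083333) = 0.083333

0.0833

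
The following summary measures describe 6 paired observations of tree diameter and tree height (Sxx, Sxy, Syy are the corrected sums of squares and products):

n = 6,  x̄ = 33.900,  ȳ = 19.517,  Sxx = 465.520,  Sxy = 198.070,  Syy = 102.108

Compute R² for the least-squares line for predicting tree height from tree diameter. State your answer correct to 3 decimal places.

R² = Sxy²/(Sxx·Syy) = (198.07)²/(465.52·102.108) = 0.825352

0.825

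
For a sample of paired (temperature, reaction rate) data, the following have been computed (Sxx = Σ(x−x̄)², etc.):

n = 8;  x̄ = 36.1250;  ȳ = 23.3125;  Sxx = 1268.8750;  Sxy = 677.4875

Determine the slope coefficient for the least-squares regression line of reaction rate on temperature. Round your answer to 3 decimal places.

b = Sxy/Sxx = 677.4875/1268.875 = 0.533928

0.534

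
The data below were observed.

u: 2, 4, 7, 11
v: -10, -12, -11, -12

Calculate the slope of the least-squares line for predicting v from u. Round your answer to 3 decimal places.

-0.152

n = 4, Σx = 24, Σy = -45, Σxy = -277, Σx² = 190
Sxx = Σx² − (Σx)²/n = 190 − 144 = 46
Sxy = Σxy − (Σx)(Σy)/n = -277 − (-270) = -7
b = Sxy/Sxx = -7/46 = -0.152174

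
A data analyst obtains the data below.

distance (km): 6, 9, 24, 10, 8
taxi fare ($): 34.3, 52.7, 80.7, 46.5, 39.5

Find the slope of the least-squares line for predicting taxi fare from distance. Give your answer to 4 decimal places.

2.4407

n = 5, Σx = 57, Σy = 253.7, Σxy = 3397.9, Σx² = 857
Sxx = Σx² − (Σx)²/n = 857 − 649.8 = 207.2
Sxy = Σxy − (Σx)(Σy)/n = 3397.9 − 2892.18 = 505.72
b = Sxy/Sxx = 505.72/207.2 = 2.440734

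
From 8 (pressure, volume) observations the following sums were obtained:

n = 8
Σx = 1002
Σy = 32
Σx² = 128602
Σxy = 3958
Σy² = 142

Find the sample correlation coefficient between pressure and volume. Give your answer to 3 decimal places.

Sxx = Σx² − (Σx)²/n = 128602 − 125500.5 = 3101.5
Sxy = Σxy − (Σx)(Σy)/n = 3958 − 4008 = -50
Syy = Σy² − (Σy)²/n = 142 − 128 = 14
r = Sxy/√(Sxx·Syy) = -50/√(43421) = -50/208.377062 = -0.239950

-0.240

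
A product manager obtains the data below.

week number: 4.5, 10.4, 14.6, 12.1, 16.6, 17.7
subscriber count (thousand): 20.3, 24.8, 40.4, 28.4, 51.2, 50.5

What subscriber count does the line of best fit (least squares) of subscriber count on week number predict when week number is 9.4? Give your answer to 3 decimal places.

27.601

n = 6, Σx = 75.9, Σy = 215.6, Σxy = 3026.52, Σx² = 1076.83
Sxx = Σx² − (Σx)²/n = 1076.83 − 960.135 = 116.695
Sxy = Σxy − (Σx)(Σy)/n = 3026.52 − 2727.34 = 299.18
b = Sxy/Sxx = 299.18/116.695 = 2.563777
a = ȳ − b·x̄ = 35.933333 − 2.563777·12.65 = 3.501550
ŷ(9.4) = a + b·9.4 = 3.501550 + 2.563777·9.4 = 27.601057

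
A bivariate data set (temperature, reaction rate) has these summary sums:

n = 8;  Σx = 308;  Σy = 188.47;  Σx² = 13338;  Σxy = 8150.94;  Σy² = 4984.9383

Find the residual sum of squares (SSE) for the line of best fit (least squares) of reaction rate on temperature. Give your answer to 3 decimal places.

Sxx = Σx² − (Σx)²/n = 13338 − 11858 = 1480
Sxy = Σxy − (Σx)(Σy)/n = 8150.94 − 7256.095 = 894.845
Syy = Σy² − (Σy)²/n = 4984.9383 − 4440.117613 = 544.820687
b = Sxy/Sxx = 894.845/1480 = 0.604625
SSE = Syy − b·Sxy = 544.820687 − 0.604625·894.845 = 3.775029

3.775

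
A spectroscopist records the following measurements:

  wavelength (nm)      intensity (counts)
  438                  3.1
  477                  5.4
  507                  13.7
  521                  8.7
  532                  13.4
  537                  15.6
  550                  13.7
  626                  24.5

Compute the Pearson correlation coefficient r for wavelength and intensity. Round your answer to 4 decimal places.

0.9494

n = 8, Σx = 4188, Σy = 98.1, Σxy = 53790.2, Σx² = 2213632, Σy² = 1513.01
Sxx = Σx² − (Σx)²/n = 2213632 − 2192418 = 21214
Sxy = Σxy − (Σx)(Σy)/n = 53790.2 − 51355.35 = 2434.85
Syy = Σy² − (Σy)²/n = 1513.01 − 1202.95125 = 310.05875
r = Sxy/√(Sxx·Syy) = 2434.85/√(6577586.3225) = 2434.85/2564.680550 = 0.949377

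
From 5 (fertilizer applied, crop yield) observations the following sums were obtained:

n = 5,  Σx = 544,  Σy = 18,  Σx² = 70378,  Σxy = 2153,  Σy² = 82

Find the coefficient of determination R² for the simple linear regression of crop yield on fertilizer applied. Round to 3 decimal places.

0.197

Sxx = Σx² − (Σx)²/n = 70378 − 59187.2 = 11190.8
Sxy = Σxy − (Σx)(Σy)/n = 2153 − 1958.4 = 194.6
Syy = Σy² − (Σy)²/n = 82 − 64.8 = 17.2
R² = Sxy²/(Sxx·Syy) = (194.6)²/(11190.8·17.2) = 0.196742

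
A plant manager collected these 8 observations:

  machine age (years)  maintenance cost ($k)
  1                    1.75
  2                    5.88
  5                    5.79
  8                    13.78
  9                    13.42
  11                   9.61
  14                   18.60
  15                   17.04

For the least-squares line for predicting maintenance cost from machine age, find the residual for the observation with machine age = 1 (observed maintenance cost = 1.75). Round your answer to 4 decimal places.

-1.5335

n = 8, Σx = 65, Σy = 85.87, Σxy = 895.19, Σx² = 717
Sxx = Σx² − (Σx)²/n = 717 − 528.125 = 188.875
Sxy = Σxy − (Σx)(Σy)/n = 895.19 − 697.69375 = 197.49625
b = Sxy/Sxx = 197.49625/188.875 = 1.045645
a = ȳ − b·x̄ = 10.73375 − 1.045645·8.125 = 2.237882
ŷ(1) = 2.237882 + 1.045645·1 = 3.283527
residual = y − ŷ = 1.75 − 3.283527 = -1.533527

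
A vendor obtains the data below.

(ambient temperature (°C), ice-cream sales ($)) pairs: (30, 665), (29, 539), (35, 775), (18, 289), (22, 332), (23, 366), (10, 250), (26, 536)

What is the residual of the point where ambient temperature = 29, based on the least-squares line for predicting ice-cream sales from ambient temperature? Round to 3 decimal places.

n = 8, Σx = 193, Σy = 3752, Σxy = 100066, Σx² = 5079
Sxx = Σx² − (Σx)²/n = 5079 − 4656.125 = 422.875
Sxy = Σxy − (Σx)(Σy)/n = 100066 − 90517 = 9549
b = Sxy/Sxx = 9549/422.875 = 22.581141
a = ȳ − b·x̄ = 469 − 22.581141·24.125 = -75.770027
ŷ(29) = -75.770027 + 22.581141·29 = 579.083062
residual = y − ŷ = 539 − 579.083062 = -40.083062

-40.083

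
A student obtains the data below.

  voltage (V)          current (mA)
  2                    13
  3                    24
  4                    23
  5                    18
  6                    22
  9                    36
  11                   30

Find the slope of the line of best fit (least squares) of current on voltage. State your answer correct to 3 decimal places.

n = 7, Σx = 40, Σy = 166, Σxy = 1066, Σx² = 292
Sxx = Σx² − (Σx)²/n = 292 − 228.571429 = 63.428571
Sxy = Σxy − (Σx)(Σy)/n = 1066 − 948.571429 = 117.428571
b = Sxy/Sxx = 117.428571/63.428571 = 1.851351

1.851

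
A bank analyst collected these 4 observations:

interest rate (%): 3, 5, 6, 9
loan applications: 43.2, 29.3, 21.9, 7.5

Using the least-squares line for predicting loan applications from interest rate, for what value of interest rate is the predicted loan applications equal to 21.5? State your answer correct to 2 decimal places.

n = 4, Σx = 23, Σy = 101.9, Σxy = 475, Σx² = 151
Sxx = Σx² − (Σx)²/n = 151 − 132.25 = 18.75
Sxy = Σxy − (Σx)(Σy)/n = 475 − 585.925 = -110.925
b = Sxy/Sxx = -110.925/18.75 = -5.916
a = ȳ − b·x̄ = 25.475 − (-5.916)·5.75 = 59.492
Set a + b·x = 21.5: x = (21.5 − 59.492) / (-5.916) = 6.421907

6.42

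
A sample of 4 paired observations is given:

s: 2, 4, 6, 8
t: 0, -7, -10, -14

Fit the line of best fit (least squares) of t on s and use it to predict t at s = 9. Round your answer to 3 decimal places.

n = 4, Σx = 20, Σy = -31, Σxy = -200, Σx² = 120
Sxx = Σx² − (Σx)²/n = 120 − 100 = 20
Sxy = Σxy − (Σx)(Σy)/n = -200 − (-155) = -45
b = Sxy/Sxx = -45/20 = -2.25
a = ȳ − b·x̄ = -7.75 − (-2.25)·5 = 3.5
ŷ(9) = a + b·9 = 3.5 + (-2.25)·9 = -16.75

-16.750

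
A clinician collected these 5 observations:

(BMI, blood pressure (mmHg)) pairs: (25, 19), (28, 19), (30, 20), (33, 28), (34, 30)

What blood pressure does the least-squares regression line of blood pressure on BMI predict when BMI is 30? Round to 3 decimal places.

n = 5, Σx = 150, Σy = 116, Σxy = 3551, Σx² = 4554
Sxx = Σx² − (Σx)²/n = 4554 − 4500 = 54
Sxy = Σxy − (Σx)(Σy)/n = 3551 − 3480 = 71
b = Sxy/Sxx = 71/54 = 1.314815
a = ȳ − b·x̄ = 23.2 − 1.314815·30 = -16.244444
ŷ(30) = a + b·30 = -16.244444 + 1.314815·30 = 23.2

23.200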